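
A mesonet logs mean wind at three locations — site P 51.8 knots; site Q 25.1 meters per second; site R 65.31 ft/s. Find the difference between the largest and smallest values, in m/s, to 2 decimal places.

6.74 m/s

site P: 51.8 kt = 26.6482 m/s.
site R: 65.31 ft/s = 19.9065 m/s.
Spread: 26.6482 − 19.9065 = 6.74 m/s.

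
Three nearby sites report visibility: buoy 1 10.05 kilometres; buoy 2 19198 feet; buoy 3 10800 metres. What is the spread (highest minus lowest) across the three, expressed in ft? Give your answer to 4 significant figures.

16240 ft

buoy 1: 10.05 km = 32972.44 ft.
buoy 3: 10800 m = 35433.07 ft.
Spread: 35433.07 − 19198.00 = 16240 ft.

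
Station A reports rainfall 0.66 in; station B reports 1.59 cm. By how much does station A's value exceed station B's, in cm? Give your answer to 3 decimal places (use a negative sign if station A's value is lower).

0.086 cm

station A: 0.66 in = 1.67640 cm.
Difference: 1.67640 − 1.59000 = 0.086 cm.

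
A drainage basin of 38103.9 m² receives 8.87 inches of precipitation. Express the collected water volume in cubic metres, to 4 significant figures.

Depth: 8.87 in × 25.4 = 225.298 mm.
1 mm over 1 m² is 1 L, so volume = 225.298 × 38103.9 = 8584732.5 L = 8585 m³.

8585 cubic metres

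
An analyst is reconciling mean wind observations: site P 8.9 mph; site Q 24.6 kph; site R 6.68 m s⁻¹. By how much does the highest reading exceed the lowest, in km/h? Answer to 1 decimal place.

site P: 8.9 mph = 14.323 km/h.
site R: 6.68 m/s = 24.048 km/h.
Spread: 24.600 − 14.323 = 10.3 km/h.

10.3 km/h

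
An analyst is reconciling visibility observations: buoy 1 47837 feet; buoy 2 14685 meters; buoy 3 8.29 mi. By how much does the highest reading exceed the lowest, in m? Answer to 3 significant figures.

buoy 1: 47837 ft = 14580.72 m.
buoy 3: 8.29 SM = 13341.46 m.
Spread: 14685.00 − 13341.46 = 1340 m.

1340 m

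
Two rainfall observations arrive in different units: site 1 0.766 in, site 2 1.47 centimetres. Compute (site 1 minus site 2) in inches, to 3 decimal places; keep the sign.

0.187 in

site 2: 1.47 cm = 0.57874 in.
Difference: 0.76600 − 0.57874 = 0.187 in.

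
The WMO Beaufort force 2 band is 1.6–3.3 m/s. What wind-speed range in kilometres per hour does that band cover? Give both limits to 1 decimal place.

5.8 to 11.9 km/h

1.6–3.3 m/s × 3.6 = 5.8–11.9 km/h.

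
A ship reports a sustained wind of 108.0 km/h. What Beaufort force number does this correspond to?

Beaufort force 11

108.0 km/h = 30.0 m/s, which is Beaufort 11 (violent storm, 28.5–32.6 m/s).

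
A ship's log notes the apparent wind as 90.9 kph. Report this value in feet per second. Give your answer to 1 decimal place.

1 km/h = 0.911344 ft/s, so 90.9 × 0.911344 = 82.8 ft/s.

82.8 ft/s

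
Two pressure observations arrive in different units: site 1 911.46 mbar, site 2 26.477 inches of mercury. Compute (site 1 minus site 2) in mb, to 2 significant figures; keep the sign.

site 2: 26.477 inHg = 896.61 mb.
Difference: 911.46 − 896.61 = 15 mb.

15 mb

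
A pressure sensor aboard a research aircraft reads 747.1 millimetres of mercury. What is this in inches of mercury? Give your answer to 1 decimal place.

29.4 inHg

1 mmHg = 0.0393701 inHg, so 747.1 × 0.0393701 = 29.4 inHg.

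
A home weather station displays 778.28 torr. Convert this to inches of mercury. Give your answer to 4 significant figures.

1 mmHg = 0.0393701 inHg, so 778.28 × 0.0393701 = 30.64 inHg.

30.64 inHg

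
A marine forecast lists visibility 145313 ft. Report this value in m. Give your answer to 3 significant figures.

44300 m

1 ft = 0.3048 m, so 145313 × 0.3048 = 44300 m.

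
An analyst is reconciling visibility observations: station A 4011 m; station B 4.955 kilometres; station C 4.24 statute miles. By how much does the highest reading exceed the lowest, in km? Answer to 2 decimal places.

station A: 4011 m = 4.0110 km.
station C: 4.24 SM = 6.8236 km.
Spread: 6.8236 − 4.0110 = 2.81 km.

2.81 km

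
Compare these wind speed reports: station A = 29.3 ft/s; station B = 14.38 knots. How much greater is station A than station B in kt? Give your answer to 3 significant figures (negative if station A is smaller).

station A: 29.3 ft/s = 17.3598 kt.
Difference: 17.3598 − 14.3800 = 2.98 kt.

2.98 kt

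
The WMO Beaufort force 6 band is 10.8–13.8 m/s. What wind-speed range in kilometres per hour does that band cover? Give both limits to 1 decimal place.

38.9 to 49.7 km/h

10.8–13.8 m/s × 3.6 = 38.9–49.7 km/h.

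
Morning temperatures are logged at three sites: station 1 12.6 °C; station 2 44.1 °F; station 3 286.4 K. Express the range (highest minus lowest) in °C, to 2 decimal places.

6.53 °C

station 2: 44.1 °F = 6.722 °C.
station 3: 286.4 K = 13.250 °C.
Spread: 13.250 − 6.722 = 6.528 °C.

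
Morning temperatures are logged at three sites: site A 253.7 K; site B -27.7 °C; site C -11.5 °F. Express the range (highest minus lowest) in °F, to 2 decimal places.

14.85 °F

site A: 253.7 K = -19.450 °C.
site C: -11.5 °F = -24.167 °C.
Spread: (-19.450) − (-27.700) = 8.250 °C = 14.85 °F.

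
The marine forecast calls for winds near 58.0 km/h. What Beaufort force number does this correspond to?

Beaufort force 7

58.0 km/h = 16.1 m/s, which is Beaufort 7 (near gale, 13.9–17.1 m/s).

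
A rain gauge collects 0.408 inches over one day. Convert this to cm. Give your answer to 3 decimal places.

1 in = 2.54 cm, so 0.408 × 2.54 = 1.036 cm.

1.036 cm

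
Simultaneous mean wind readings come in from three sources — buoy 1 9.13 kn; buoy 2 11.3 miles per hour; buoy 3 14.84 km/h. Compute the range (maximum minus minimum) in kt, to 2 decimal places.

1.81 kt

buoy 2: 11.3 mph = 9.8194 kt.
buoy 3: 14.84 km/h = 8.0130 kt.
Spread: 9.8194 − 8.0130 = 1.81 kt.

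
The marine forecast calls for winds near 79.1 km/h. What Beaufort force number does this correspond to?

Beaufort force 9

79.1 km/h = 22.0 m/s, which is Beaufort 9 (strong gale, 20.8–24.4 m/s).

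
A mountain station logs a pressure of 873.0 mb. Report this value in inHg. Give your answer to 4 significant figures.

25.78 inHg

1 mb = 0.02953 inHg, so 873.0 × 0.02953 = 25.78 inHg.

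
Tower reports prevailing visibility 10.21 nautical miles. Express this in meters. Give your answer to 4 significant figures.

1 nmi = 1852 m, so 10.21 × 1852 = 18910 m.

18910 m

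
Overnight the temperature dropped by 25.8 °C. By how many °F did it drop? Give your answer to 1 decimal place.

For a temperature change the 32° offset cancels: Δ°F = 25.8 × 1.8 = 46.4 °F.

46.4 °F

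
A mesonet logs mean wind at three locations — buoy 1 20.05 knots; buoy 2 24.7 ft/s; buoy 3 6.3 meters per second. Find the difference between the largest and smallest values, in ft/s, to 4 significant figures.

13.17 ft/s

buoy 1: 20.05 kt = 33.8406 ft/s.
buoy 3: 6.3 m/s = 20.6693 ft/s.
Spread: 33.8406 − 20.6693 = 13.17 ft/s.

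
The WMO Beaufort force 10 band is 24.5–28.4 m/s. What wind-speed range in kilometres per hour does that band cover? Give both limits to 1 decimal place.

88.2 to 102.2 km/h

24.5–28.4 m/s × 3.6 = 88.2–102.2 km/h.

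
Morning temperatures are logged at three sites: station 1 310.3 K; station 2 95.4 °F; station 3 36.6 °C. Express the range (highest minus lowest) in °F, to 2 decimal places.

station 1: 310.3 K = 37.150 °C.
station 2: 95.4 °F = 35.222 °C.
Spread: 37.150 − 35.222 = 1.928 °C = 3.47 °F.

3.47 °F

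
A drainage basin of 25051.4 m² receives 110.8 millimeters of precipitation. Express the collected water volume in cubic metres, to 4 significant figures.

1 mm over 1 m² is 1 L, so volume = 110.8 × 25051.4 = 2775695.1 L = 2776 m³.

2776 cubic metres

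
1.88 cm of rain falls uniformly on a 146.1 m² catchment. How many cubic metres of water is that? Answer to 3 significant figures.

2.75 cubic metres

Depth: 1.88 cm × 10 = 18.8 mm.
1 mm over 1 m² is 1 L, so volume = 18.8 × 146.1 = 2746.68 L = 2.75 m³.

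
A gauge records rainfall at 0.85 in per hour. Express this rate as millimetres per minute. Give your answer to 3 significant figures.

0.360 mm/minute

0.85 in/hour × 25.4 mm/in × 0.0166667 hour/minute = 0.360 mm/minute.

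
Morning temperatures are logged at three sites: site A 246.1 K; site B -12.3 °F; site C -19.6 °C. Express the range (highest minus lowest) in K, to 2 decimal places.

site A: 246.1 K = -27.050 °C.
site B: -12.3 °F = -24.611 °C.
Spread: (-19.600) − (-27.050) = 7.450 °C.

7.45 K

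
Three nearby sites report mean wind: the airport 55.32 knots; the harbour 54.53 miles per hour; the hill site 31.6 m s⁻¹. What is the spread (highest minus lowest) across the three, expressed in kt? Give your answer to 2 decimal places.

14.04 kt

the harbour: 54.53 mph = 47.3853 kt.
the hill site: 31.6 m/s = 61.4255 kt.
Spread: 61.4255 − 47.3853 = 14.04 kt.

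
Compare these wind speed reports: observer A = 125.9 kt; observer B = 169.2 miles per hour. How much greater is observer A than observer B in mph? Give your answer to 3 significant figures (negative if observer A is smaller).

-24.3 mph

observer A: 125.9 kt = 144.883 mph.
Difference: 144.883 − 169.200 = -24.3 mph.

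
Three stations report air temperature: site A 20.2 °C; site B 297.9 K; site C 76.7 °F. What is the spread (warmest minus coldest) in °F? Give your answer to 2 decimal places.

site B: 297.9 K = 24.750 °C.
site C: 76.7 °F = 24.833 °C.
Spread: 24.833 − 20.200 = 4.633 °C = 8.34 °F.

8.34 °F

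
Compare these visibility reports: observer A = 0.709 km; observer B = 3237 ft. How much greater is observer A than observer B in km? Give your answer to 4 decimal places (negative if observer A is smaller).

-0.2776 km

observer B: 3237 ft = 0.986638 km.
Difference: 0.709000 − 0.986638 = -0.2776 km.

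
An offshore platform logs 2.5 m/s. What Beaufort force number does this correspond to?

Beaufort force 2

2.5 m/s lies in the Beaufort 2 band (light breeze, 1.6–3.3 m/s).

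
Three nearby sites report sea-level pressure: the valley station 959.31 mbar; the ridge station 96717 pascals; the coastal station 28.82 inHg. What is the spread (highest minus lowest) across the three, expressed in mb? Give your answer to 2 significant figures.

17 mb

the ridge station: 96717 Pa = 967.17 mb.
the coastal station: 28.82 inHg = 975.96 mb.
Spread: 975.96 − 959.31 = 17 mb.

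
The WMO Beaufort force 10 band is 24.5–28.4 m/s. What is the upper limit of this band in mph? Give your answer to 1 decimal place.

24.5–28.4 m/s × 2.237 = 54.8–63.5 mph.

63.5 mph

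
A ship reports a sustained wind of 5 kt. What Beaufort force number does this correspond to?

Beaufort force 2

5 kt lies in the Beaufort 2 band (light breeze, 4–6 kt).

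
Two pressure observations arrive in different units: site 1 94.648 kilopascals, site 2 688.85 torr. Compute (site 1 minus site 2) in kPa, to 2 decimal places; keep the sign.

site 2: 688.85 mmHg = 91.8391 kPa.
Difference: 94.6480 − 91.8391 = 2.81 kPa.

2.81 kPa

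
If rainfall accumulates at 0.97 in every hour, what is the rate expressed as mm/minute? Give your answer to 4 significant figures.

0.97 in/hour × 25.4 mm/in × 0.0166667 hour/minute = 0.4106 mm/minute.

0.4106 mm/minute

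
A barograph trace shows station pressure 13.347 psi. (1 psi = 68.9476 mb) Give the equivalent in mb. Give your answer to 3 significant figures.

920 mb

1 psi = 68.9476 mb, so 13.347 × 68.9476 = 920 mb.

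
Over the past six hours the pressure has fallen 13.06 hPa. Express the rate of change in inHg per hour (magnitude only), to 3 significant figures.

13.06 hPa / 6 h × 0.02953 inHg/hPa = 0.0643 inHg/h.

0.0643 inHg per hour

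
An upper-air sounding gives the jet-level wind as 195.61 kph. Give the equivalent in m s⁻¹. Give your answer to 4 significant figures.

54.34 m/s

1 km/h = 0.277778 m/s, so 195.61 × 0.277778 = 54.34 m/s.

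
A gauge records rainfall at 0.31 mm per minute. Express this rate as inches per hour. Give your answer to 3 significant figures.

0.732 in/hour

0.31 mm/minute × 0.0393701 in/mm × 60 minute/hour = 0.732 in/hour.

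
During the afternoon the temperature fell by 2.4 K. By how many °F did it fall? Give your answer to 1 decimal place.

4.3 °F

For a temperature change the 32° offset cancels: Δ°F = 2.4 × 1.8 = 4.3 °F.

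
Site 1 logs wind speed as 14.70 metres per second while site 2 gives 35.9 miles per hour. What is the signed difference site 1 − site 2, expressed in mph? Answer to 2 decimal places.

-3.02 mph

site 1: 14.70 m/s = 32.8830 mph.
Difference: 32.8830 − 35.9000 = -3.02 mph.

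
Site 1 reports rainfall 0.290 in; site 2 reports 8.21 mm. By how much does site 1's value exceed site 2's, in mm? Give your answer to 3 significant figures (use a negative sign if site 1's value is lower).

site 1: 0.290 in = 7.36600 mm.
Difference: 7.36600 − 8.21000 = -0.844 mm.

-0.844 mm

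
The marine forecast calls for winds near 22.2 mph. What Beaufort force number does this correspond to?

Beaufort force 5

22.2 mph = 9.9 m/s, which is Beaufort 5 (fresh breeze, 8.0–10.7 m/s).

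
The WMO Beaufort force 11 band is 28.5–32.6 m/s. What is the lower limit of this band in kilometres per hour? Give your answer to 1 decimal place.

102.6 km/h

28.5–32.6 m/s × 3.6 = 102.6–117.4 km/h.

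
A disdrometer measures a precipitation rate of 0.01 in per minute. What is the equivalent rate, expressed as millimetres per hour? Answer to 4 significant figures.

15.24 mm/hour

0.01 in/minute × 25.4 mm/in × 60 minute/hour = 15.24 mm/hour.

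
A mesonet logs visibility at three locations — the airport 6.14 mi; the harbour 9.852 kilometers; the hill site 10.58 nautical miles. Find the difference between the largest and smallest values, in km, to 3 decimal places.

the airport: 6.14 SM = 9.88137 km.
the hill site: 10.58 nmi = 19.59416 km.
Spread: 19.59416 − 9.85200 = 9.742 km.

9.742 km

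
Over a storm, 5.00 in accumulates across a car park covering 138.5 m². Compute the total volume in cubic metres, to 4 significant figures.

17.59 cubic metres

Depth: 5.00 in × 25.4 = 127 mm.
1 mm over 1 m² is 1 L, so volume = 127 × 138.5 = 17589.5 L = 17.59 m³.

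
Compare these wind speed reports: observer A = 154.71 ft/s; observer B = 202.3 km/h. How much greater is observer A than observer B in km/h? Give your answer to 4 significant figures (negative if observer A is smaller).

-32.54 km/h

observer A: 154.71 ft/s = 169.7602 km/h.
Difference: 169.7602 − 202.3000 = -32.54 km/h.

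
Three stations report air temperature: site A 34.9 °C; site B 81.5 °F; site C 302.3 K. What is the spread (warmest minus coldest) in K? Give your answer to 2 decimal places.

site B: 81.5 °F = 27.500 °C.
site C: 302.3 K = 29.150 °C.
Spread: 34.900 − 27.500 = 7.400 °C.

7.40 K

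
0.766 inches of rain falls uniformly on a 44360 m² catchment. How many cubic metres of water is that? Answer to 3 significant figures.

863 cubic metres

Depth: 0.766 in × 25.4 = 19.4564 mm.
1 mm over 1 m² is 1 L, so volume = 19.4564 × 44360 = 863085.9 L = 863 m³.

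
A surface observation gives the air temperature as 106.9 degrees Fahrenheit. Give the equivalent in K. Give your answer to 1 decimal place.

314.8 K

First to °C: 41.61 °C.
Then to K: 314.8 K.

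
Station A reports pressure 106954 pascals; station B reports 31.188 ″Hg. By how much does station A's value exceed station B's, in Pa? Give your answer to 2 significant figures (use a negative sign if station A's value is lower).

1300 Pa

station B: 31.188 inHg = 105614.70 Pa.
Difference: 106954.00 − 105614.70 = 1300 Pa.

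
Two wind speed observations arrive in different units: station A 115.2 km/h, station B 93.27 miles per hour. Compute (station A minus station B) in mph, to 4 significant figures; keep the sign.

station A: 115.2 km/h = 71.5820 mph.
Difference: 71.5820 − 93.2700 = -21.69 mph.

-21.69 mph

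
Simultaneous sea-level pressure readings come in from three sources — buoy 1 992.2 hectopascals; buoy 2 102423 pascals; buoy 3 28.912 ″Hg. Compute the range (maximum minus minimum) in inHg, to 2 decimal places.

1.33 inHg

buoy 1: 992.2 hPa = 29.2996 inHg.
buoy 2: 102423 Pa = 30.2455 inHg.
Spread: 30.2455 − 28.9120 = 1.33 inHg.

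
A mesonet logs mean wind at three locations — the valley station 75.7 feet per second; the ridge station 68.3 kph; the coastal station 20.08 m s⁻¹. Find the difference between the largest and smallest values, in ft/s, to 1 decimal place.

13.5 ft/s

the ridge station: 68.3 km/h = 62.245 ft/s.
the coastal station: 20.08 m/s = 65.879 ft/s.
Spread: 75.700 − 62.245 = 13.5 ft/s.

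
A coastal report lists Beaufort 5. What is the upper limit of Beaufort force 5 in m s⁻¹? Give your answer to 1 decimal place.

Beaufort 5 (fresh breeze) spans 8.0–10.7 m/s.

10.7 m/s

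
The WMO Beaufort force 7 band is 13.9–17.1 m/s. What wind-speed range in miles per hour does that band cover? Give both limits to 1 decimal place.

13.9–17.1 m/s × 2.237 = 31.1–38.3 mph.

31.1 to 38.3 mph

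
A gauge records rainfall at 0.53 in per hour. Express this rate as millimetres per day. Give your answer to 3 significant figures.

0.53 in/hour × 25.4 mm/in × 24 hour/day = 323 mm/day.

323 mm/day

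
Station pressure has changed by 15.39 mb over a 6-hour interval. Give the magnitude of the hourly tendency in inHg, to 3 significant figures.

0.0757 inHg per hour

15.39 mb / 6 h × 0.02953 inHg/mb = 0.0757 inHg/h.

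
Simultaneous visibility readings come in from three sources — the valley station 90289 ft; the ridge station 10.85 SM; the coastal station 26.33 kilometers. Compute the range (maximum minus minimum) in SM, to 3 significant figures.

6.25 SM

the valley station: 90289 ft = 17.1002 SM.
the coastal station: 26.33 km = 16.3607 SM.
Spread: 17.1002 − 10.8500 = 6.25 SM.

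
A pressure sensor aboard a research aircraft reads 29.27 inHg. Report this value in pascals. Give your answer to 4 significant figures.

99120 Pa

1 inHg = 3386.39 Pa, so 29.27 × 3386.39 = 99120 Pa.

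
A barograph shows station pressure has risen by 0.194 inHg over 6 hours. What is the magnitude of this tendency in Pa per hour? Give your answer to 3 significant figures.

109 Pa per hour

0.194 inHg / 6 h × 3386.39 Pa/inHg = 109 Pa/h.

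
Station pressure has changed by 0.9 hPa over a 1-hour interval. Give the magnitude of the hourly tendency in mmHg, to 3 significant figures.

0.9 hPa / 1 h × 0.750062 mmHg/hPa = 0.675 mmHg/h.

0.675 mmHg per hour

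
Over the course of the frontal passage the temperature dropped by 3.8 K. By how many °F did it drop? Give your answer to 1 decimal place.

6.8 °F

For a temperature change the 32° offset cancels: Δ°F = 3.8 × 1.8 = 6.8 °F.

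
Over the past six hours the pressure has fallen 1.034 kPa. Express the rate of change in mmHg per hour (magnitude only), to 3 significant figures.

1.29 mmHg per hour

1.034 kPa / 6 h × 7.50062 mmHg/kPa = 1.29 mmHg/h.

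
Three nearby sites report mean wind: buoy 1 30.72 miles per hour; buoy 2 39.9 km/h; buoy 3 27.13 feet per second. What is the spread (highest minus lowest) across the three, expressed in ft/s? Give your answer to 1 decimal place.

buoy 1: 30.72 mph = 45.056 ft/s.
buoy 2: 39.9 km/h = 36.363 ft/s.
Spread: 45.056 − 27.130 = 17.9 ft/s.

17.9 ft/s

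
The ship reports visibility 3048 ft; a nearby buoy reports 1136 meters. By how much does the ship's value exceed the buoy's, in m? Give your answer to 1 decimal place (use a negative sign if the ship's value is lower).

the ship: 3048 ft = 929.030 m.
Difference: 929.030 − 1136.000 = -207.0 m.

-207.0 m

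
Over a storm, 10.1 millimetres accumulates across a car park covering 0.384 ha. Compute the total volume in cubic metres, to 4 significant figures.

Area: 0.384 ha = 3840 m².
1 mm over 1 m² is 1 L, so volume = 10.1 × 3840 = 38784 L = 38.78 m³.

38.78 cubic metres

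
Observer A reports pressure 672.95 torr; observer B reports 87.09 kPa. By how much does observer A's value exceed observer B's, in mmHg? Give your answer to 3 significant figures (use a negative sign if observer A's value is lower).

observer B: 87.09 kPa = 653.229 mmHg.
Difference: 672.950 − 653.229 = 19.7 mmHg.

19.7 mmHg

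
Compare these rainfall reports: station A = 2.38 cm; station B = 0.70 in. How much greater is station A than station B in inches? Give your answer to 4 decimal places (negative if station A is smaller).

station A: 2.38 cm = 0.937008 in.
Difference: 0.937008 − 0.700000 = 0.2370 in.

0.2370 in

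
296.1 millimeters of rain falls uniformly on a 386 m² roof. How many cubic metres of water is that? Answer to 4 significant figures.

1 mm over 1 m² is 1 L, so volume = 296.1 × 386 = 114294.6 L = 114.3 m³.

114.3 cubic metres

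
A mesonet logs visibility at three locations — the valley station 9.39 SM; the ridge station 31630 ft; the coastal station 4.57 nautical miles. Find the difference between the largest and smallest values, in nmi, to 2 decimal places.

the valley station: 9.39 SM = 8.1597 nmi.
the ridge station: 31630 ft = 5.2056 nmi.
Spread: 8.1597 − 4.5700 = 3.59 nmi.

3.59 nmi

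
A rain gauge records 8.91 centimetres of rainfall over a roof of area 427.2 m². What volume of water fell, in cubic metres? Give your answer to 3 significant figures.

Depth: 8.91 cm × 10 = 89.1 mm.
1 mm over 1 m² is 1 L, so volume = 89.1 × 427.2 = 38063.52 L = 38.1 m³.

38.1 cubic metres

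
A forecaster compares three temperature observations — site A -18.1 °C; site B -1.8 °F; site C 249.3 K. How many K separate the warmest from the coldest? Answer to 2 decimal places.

5.75 K

site B: -1.8 °F = -18.778 °C.
site C: 249.3 K = -23.850 °C.
Spread: (-18.100) − (-23.850) = 5.750 °C.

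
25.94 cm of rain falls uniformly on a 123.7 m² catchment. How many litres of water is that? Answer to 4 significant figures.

32090 litres

Depth: 25.94 cm × 10 = 259.4 mm.
1 mm over 1 m² is 1 L, so volume = 259.4 × 123.7 = 32087.78 L ≈ 32090 L.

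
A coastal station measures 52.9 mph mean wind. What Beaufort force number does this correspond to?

52.9 mph = 23.6 m/s, which is Beaufort 9 (strong gale, 20.8–24.4 m/s).

Beaufort force 9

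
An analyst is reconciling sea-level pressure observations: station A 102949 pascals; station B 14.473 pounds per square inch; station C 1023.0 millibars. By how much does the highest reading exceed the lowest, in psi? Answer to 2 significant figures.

0.46 psi

station A: 102949 Pa = 14.9315 psi.
station C: 1023.0 mb = 14.8374 psi.
Spread: 14.9315 − 14.4730 = 0.46 psi.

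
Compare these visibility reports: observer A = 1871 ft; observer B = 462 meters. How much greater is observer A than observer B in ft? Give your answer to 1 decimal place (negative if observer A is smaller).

355.3 ft

observer B: 462 m = 1515.748 ft.
Difference: 1871.000 − 1515.748 = 355.3 ft.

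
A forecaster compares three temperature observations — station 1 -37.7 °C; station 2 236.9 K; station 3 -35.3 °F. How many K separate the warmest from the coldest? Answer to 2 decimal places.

1.45 K

station 2: 236.9 K = -36.250 °C.
station 3: -35.3 °F = -37.389 °C.
Spread: (-36.250) − (-37.700) = 1.450 °C.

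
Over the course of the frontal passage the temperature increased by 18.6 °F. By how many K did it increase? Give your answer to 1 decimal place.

10.3 K

Converting a difference, only the 9/5 scale factor applies: ΔK = 18.6 × 0.5556 = 10.3 K.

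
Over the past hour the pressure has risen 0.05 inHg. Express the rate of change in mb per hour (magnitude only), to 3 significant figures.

1.69 mb per hour

0.05 inHg / 1 h × 33.8639 mb/inHg = 1.69 mb/h.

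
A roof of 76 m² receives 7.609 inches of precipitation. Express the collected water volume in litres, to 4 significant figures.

14690 litres

Depth: 7.609 in × 25.4 = 193.2686 mm.
1 mm over 1 m² is 1 L, so volume = 193.2686 × 76 = 14688.414 L ≈ 14690 L.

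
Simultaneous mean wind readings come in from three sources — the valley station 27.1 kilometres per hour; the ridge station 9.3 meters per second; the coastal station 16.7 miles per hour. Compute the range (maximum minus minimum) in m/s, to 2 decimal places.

1.83 m/s

the valley station: 27.1 km/h = 7.5278 m/s.
the coastal station: 16.7 mph = 7.4656 m/s.
Spread: 9.3000 − 7.4656 = 1.83 m/s.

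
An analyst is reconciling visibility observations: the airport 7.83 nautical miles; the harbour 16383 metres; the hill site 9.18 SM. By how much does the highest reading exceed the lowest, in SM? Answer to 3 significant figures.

1.17 SM

the airport: 7.83 nmi = 9.0106 SM.
the harbour: 16383 m = 10.1799 SM.
Spread: 10.1799 − 9.0106 = 1.17 SM.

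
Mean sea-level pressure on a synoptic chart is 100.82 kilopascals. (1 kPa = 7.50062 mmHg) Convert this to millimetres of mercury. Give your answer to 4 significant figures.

1 kPa = 7.50062 mmHg, so 100.82 × 7.50062 = 756.2 mmHg.

756.2 mmHg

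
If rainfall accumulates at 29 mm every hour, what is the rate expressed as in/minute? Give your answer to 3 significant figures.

29 mm/hour × 0.0393701 in/mm × 0.0166667 hour/minute = 0.0190 in/minute.

0.0190 in/minute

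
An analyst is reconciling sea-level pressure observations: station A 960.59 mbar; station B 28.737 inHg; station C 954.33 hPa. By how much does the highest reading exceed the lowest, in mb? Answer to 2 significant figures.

19 mb

station B: 28.737 inHg = 973.15 mb.
station C: 954.33 hPa = 954.33 mb.
Spread: 973.15 − 954.33 = 19 mb.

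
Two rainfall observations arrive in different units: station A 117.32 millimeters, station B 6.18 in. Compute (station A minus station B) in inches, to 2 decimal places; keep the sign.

-1.56 in

station A: 117.32 mm = 4.6189 in.
Difference: 4.6189 − 6.1800 = -1.56 in.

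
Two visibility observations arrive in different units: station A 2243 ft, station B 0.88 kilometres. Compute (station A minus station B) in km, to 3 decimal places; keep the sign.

station A: 2243 ft = 0.68367 km.
Difference: 0.68367 − 0.88000 = -0.196 km.

-0.196 km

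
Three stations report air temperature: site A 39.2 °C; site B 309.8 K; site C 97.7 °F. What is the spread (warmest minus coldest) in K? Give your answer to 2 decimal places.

site B: 309.8 K = 36.650 °C.
site C: 97.7 °F = 36.500 °C.
Spread: 39.200 − 36.500 = 2.700 °C.

2.70 K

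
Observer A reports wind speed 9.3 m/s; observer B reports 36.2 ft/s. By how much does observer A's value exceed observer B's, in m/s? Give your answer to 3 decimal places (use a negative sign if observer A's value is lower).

-1.734 m/s

observer B: 36.2 ft/s = 11.03376 m/s.
Difference: 9.30000 − 11.03376 = -1.734 m/s.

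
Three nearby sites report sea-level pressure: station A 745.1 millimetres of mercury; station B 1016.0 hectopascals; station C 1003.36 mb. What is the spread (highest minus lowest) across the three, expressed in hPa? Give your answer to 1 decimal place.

station A: 745.1 mmHg = 993.385 hPa.
station C: 1003.36 mb = 1003.360 hPa.
Spread: 1016.000 − 993.385 = 22.6 hPa.

22.6 hPa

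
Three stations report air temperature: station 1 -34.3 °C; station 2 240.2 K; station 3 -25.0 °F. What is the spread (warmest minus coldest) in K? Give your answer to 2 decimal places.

station 2: 240.2 K = -32.950 °C.
station 3: -25.0 °F = -31.667 °C.
Spread: (-31.667) − (-34.300) = 2.633 °C.

2.63 K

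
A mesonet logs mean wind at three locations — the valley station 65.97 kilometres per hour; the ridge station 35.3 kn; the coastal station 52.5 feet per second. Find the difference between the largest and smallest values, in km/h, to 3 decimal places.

8.363 km/h

the ridge station: 35.3 kt = 65.37560 km/h.
the coastal station: 52.5 ft/s = 57.60720 km/h.
Spread: 65.97000 − 57.60720 = 8.363 km/h.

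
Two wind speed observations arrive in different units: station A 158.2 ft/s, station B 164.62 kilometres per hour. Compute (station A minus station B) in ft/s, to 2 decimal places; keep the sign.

station B: 164.62 km/h = 150.0255 ft/s.
Difference: 158.2000 − 150.0255 = 8.17 ft/s.

8.17 ft/s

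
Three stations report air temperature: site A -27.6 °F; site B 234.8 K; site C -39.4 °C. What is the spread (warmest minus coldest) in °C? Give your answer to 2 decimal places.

6.29 °C

site A: -27.6 °F = -33.111 °C.
site B: 234.8 K = -38.350 °C.
Spread: (-33.111) − (-39.400) = 6.289 °C.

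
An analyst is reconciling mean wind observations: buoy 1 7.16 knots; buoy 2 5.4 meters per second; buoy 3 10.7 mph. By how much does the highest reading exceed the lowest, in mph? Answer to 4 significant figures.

buoy 1: 7.16 kt = 8.23958 mph.
buoy 2: 5.4 m/s = 12.07946 mph.
Spread: 12.07946 − 8.23958 = 3.840 mph.

3.840 mph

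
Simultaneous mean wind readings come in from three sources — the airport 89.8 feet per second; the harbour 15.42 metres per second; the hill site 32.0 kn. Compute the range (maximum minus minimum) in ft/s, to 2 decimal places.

39.21 ft/s

the harbour: 15.42 m/s = 50.5906 ft/s.
the hill site: 32.0 kt = 54.0099 ft/s.
Spread: 89.8000 − 50.5906 = 39.21 ft/s.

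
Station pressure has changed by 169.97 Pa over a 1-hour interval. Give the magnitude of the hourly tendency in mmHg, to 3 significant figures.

1.27 mmHg per hour

169.97 Pa / 1 h × 0.00750062 mmHg/Pa = 1.27 mmHg/h.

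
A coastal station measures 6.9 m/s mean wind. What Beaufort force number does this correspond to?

6.9 m/s lies in the Beaufort 4 band (moderate breeze, 5.5–7.9 m/s).

Beaufort force 4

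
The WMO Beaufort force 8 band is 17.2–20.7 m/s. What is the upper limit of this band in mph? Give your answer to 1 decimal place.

46.3 mph

17.2–20.7 m/s × 2.237 = 38.5–46.3 mph.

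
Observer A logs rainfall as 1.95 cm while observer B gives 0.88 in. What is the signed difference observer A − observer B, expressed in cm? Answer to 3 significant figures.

observer B: 0.88 in = 2.23520 cm.
Difference: 1.95000 − 2.23520 = -0.285 cm.

-0.285 cm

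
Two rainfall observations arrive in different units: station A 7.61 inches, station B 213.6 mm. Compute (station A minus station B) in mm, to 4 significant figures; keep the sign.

-20.31 mm

station A: 7.61 in = 193.2940 mm.
Difference: 193.2940 − 213.6000 = -20.31 mm.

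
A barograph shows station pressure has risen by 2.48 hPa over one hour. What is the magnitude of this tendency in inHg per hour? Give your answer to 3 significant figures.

0.0732 inHg per hour

2.48 hPa / 1 h × 0.02953 inHg/hPa = 0.0732 inHg/h.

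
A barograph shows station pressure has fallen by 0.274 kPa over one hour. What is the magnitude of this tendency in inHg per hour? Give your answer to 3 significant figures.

0.0809 inHg per hour

0.274 kPa / 1 h × 0.2953 inHg/kPa = 0.0809 inHg/h.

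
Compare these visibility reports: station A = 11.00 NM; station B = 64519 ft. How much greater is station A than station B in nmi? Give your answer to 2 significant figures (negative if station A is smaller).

0.38 nmi

station B: 64519 ft = 10.6185 nmi.
Difference: 11.0000 − 10.6185 = 0.38 nmi.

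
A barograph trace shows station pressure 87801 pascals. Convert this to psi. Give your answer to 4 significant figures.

1 Pa = 0.000145038 psi, so 87801 × 0.000145038 = 12.73 psi.

12.73 psi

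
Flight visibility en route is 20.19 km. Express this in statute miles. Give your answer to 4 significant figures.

12.55 SM

1 km = 0.621371 SM, so 20.19 × 0.621371 = 12.55 SM.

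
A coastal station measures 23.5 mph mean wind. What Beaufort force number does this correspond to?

Beaufort force 5

23.5 mph = 10.5 m/s, which is Beaufort 5 (fresh breeze, 8.0–10.7 m/s).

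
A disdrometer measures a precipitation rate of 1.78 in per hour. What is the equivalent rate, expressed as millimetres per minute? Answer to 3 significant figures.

1.78 in/hour × 25.4 mm/in × 0.0166667 hour/minute = 0.754 mm/minute.

0.754 mm/minute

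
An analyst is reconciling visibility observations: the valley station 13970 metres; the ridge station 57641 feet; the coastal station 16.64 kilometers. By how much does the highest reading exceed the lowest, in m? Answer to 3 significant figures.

3600 m

the ridge station: 57641 ft = 17568.98 m.
the coastal station: 16.64 km = 16640.00 m.
Spread: 17568.98 − 13970.00 = 3600 m.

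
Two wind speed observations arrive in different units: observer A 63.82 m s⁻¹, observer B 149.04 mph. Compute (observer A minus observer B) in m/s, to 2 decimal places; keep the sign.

observer B: 149.04 mph = 66.6268 m/s.
Difference: 63.8200 − 66.6268 = -2.81 m/s.

-2.81 m/s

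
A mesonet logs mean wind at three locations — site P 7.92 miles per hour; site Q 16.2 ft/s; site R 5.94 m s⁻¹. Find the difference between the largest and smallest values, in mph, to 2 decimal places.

site Q: 16.2 ft/s = 11.0455 mph.
site R: 5.94 m/s = 13.2874 mph.
Spread: 13.2874 − 7.9200 = 5.37 mph.

5.37 mph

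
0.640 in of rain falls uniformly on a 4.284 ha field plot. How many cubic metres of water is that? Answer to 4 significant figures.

Depth: 0.640 in × 25.4 = 16.256 mm.
Area: 4.284 ha = 42840 m².
1 mm over 1 m² is 1 L, so volume = 16.256 × 42840 = 696407.04 L = 696.4 m³.

696.4 cubic metres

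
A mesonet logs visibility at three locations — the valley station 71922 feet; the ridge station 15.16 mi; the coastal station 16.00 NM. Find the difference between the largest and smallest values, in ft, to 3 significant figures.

the ridge station: 15.16 SM = 80044.80 ft.
the coastal station: 16.00 nmi = 97217.85 ft.
Spread: 97217.85 − 71922.00 = 25300 ft.

25300 ft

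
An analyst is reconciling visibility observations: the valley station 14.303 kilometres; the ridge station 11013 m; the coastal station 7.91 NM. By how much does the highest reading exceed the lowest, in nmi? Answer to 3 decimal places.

1.963 nmi

the valley station: 14.303 km = 7.72300 nmi.
the ridge station: 11013 m = 5.94654 nmi.
Spread: 7.91000 − 5.94654 = 1.963 nmi.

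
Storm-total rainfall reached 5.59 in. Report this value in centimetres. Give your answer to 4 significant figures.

14.20 cm

1 in = 2.54 cm, so 5.59 × 2.54 = 14.20 cm.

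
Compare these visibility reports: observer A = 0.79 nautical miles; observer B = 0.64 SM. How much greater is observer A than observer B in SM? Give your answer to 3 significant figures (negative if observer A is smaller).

0.269 SM

observer A: 0.79 nmi = 0.90912 SM.
Difference: 0.90912 − 0.64000 = 0.269 SM.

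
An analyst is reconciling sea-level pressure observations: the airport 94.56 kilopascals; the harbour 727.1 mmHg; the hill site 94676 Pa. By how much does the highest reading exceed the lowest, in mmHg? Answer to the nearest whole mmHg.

the airport: 94.56 kPa = 709.26 mmHg.
the hill site: 94676 Pa = 710.13 mmHg.
Spread: 727.10 − 709.26 = 18 mmHg.

18 mmHg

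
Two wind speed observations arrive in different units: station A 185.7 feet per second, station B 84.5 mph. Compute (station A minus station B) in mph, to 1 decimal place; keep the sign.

station A: 185.7 ft/s = 126.614 mph.
Difference: 126.614 − 84.500 = 42.1 mph.

42.1 mph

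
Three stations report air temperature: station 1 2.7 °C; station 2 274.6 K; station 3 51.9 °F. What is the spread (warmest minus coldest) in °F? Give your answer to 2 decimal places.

17.29 °F

station 2: 274.6 K = 1.450 °C.
station 3: 51.9 °F = 11.056 °C.
Spread: 11.056 − 1.450 = 9.606 °C = 17.29 °F.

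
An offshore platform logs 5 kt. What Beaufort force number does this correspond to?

5 kt lies in the Beaufort 2 band (light breeze, 4–6 kt).

Beaufort force 2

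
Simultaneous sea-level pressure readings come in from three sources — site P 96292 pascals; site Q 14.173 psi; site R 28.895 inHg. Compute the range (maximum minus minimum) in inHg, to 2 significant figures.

0.46 inHg

site P: 96292 Pa = 28.4350 inHg.
site Q: 14.173 psi = 28.8565 inHg.
Spread: 28.8950 − 28.4350 = 0.46 inHg.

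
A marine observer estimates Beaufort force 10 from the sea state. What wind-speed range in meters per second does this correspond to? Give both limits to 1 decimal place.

Beaufort 10 (storm) spans 24.5–28.4 m/s.

24.5 to 28.4 m/s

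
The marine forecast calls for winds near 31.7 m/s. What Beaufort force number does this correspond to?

31.7 m/s lies in the Beaufort 11 band (violent storm, 28.5–32.6 m/s).

Beaufort force 11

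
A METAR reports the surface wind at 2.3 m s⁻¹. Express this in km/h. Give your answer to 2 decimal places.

1 m/s = 3.6 km/h, so 2.3 × 3.6 = 8.28 km/h.

8.28 km/h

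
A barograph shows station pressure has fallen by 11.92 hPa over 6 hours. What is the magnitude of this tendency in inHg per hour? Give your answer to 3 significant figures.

0.0587 inHg per hour

11.92 hPa / 6 h × 0.02953 inHg/hPa = 0.0587 inHg/h.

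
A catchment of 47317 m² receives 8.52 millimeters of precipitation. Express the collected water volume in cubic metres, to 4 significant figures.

403.1 cubic metres

1 mm over 1 m² is 1 L, so volume = 8.52 × 47317 = 403140.84 L = 403.1 m³.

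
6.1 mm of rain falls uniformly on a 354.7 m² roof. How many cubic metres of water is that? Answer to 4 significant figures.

2.164 cubic metres

1 mm over 1 m² is 1 L, so volume = 6.1 × 354.7 = 2163.67 L = 2.164 m³.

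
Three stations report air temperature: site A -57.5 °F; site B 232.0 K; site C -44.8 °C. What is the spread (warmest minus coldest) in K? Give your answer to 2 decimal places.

8.57 K

site A: -57.5 °F = -49.722 °C.
site B: 232.0 K = -41.150 °C.
Spread: (-41.150) − (-49.722) = 8.572 °C.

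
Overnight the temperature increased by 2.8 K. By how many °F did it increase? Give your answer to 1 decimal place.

Converting a difference, only the 9/5 scale factor applies: Δ°F = 2.8 × 1.8 = 5.0 °F.

5.0 °F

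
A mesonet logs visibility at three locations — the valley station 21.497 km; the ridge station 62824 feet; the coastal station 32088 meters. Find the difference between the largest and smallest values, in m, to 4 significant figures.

the valley station: 21.497 km = 21497.00 m.
the ridge station: 62824 ft = 19148.76 m.
Spread: 32088.00 − 19148.76 = 12940 m.

12940 m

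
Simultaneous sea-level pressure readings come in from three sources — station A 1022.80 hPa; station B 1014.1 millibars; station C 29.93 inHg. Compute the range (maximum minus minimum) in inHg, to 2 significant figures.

0.27 inHg

station A: 1022.80 hPa = 30.2033 inHg.
station B: 1014.1 mb = 29.9464 inHg.
Spread: 30.2033 − 29.9300 = 0.27 inHg.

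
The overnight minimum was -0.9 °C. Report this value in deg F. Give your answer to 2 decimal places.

°F = °C × 9/5 + 32 = -0.9 × 1.8 + 32 = 30.38 °F.

30.38 °F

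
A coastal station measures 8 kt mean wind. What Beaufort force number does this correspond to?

Beaufort force 3

8 kt lies in the Beaufort 3 band (gentle breeze, 7–10 kt).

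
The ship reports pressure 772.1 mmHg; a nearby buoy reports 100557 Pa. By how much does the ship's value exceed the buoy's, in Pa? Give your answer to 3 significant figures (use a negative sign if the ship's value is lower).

the ship: 772.1 mmHg = 102938.22 Pa.
Difference: 102938.22 − 100557.00 = 2380 Pa.

2380 Pa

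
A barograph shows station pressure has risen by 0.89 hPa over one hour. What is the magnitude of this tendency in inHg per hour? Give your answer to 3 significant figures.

0.0263 inHg per hour

0.89 hPa / 1 h × 0.02953 inHg/hPa = 0.0263 inHg/h.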